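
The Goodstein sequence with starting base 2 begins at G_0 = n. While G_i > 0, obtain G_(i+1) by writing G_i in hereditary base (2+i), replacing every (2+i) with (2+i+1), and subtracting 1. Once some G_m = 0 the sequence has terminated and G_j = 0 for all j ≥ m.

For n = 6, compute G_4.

[0] 6 ≡ 2^2 + 2 (base 2). Lift 3: 30. −1: 29.
[1] 29 ≡ 3^3 + 2 (base 3). Lift 4: 258. −1: 257.
[2] 257 ≡ 4^4 + 1 (base 4). Lift 5: 3126. −1: 3125.
[3] 3125 ≡ 5^5 (base 5). Lift 6: 46656. −1: 46655.

46655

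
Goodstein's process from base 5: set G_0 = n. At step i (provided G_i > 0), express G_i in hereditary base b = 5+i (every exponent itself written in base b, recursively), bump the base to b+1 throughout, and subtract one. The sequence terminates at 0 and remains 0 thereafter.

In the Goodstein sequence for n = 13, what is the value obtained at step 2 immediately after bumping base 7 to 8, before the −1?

17

G_0 = 13. HB_5(13) = 2·5 + 3. Bump = 15. G_1 = 14.
G_1 = 14. HB_6(14) = 2·6 + 2. Bump = 16. G_2 = 15.
G_2 = 15. HB_7(15) = 2·7 + 1. Bump = 17. G_3 = 16.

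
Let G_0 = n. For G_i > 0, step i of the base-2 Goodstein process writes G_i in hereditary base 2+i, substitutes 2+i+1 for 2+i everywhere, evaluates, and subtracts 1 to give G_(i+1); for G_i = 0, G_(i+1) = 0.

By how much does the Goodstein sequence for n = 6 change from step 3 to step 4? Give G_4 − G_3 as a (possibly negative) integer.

43530

[0] 6 ≡ 2^2 + 2 (base 2). Lift 3: 30. −1: 29.
[1] 29 ≡ 3^3 + 2 (base 3). Lift 4: 258. −1: 257.
[2] 257 ≡ 4^4 + 1 (base 4). Lift 5: 3126. −1: 3125.
[3] 3125 ≡ 5^5 (base 5). Lift 6: 46656. −1: 46655.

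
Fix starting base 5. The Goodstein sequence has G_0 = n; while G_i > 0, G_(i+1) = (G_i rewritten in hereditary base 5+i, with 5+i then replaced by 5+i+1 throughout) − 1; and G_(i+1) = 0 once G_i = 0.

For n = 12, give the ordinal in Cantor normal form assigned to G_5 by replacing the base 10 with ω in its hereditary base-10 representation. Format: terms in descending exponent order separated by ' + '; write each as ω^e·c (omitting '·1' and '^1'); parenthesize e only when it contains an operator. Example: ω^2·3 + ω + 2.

G_0 = 12. HB_5(12) = 2·5 + 2. Bump = 14. G_1 = 13.
G_1 = 13. HB_6(13) = 2·6 + 1. Bump = 15. G_2 = 14.
G_2 = 14. HB_7(14) = 2·7. Bump = 16. G_3 = 15.
G_3 = 15. HB_8(15) = 8 + 7. Bump = 16. G_4 = 15.
G_4 = 15. HB_9(15) = 9 + 6. Bump = 16. G_5 = 15.
G_5 = 15. HB_10(15) = 10 + 5. Bump = 16. G_6 = 15.

ω + 5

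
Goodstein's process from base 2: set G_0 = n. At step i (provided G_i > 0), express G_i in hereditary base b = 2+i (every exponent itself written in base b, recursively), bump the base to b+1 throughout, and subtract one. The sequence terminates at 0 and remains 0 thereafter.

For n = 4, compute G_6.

base 2: 4 = 2^2; at 3: 3^3 = 27; next = 26
base 3: 26 = 2·3^2 + 2·3 + 2; at 4: 2·4^2 + 2·4 + 2 = 42; next = 41
base 4: 41 = 2·4^2 + 2·4 + 1; at 5: 2·5^2 + 2·5 + 1 = 61; next = 60
base 5: 60 = 2·5^2 + 2·5; at 6: 2·6^2 + 2·6 = 84; next = 83
base 6: 83 = 2·6^2 + 6 + 5; at 7: 2·7^2 + 7 + 5 = 110; next = 109
base 7: 109 = 2·7^2 + 7 + 4; at 8: 2·8^2 + 8 + 4 = 140; next = 139
base 8: 139 = 2·8^2 + 8 + 3; at 9: 2·9^2 + 9 + 3 = 174; next = 173

139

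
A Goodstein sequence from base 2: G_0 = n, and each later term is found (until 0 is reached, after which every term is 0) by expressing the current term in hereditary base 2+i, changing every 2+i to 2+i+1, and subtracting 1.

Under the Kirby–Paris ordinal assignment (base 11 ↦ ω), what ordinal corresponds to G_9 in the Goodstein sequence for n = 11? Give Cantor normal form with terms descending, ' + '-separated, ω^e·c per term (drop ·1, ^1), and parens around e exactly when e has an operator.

i=0: 11 = 2^(2 + 1) + 2 + 1 (b=2); 2→3: 3^(3 + 1) + 3 + 1 = 85; 85−1 = 84
i=1: 84 = 3^(3 + 1) + 3 (b=3); 3→4: 4^(4 + 1) + 4 = 1028; 1028−1 = 1027
i=2: 1027 = 4^(4 + 1) + 3 (b=4); 4→5: 5^(5 + 1) + 3 = 15628; 15628−1 = 15627
i=3: 15627 = 5^(5 + 1) + 2 (b=5); 5→6: 6^(6 + 1) + 2 = 279938; 279938−1 = 279937
i=4: 279937 = 6^(6 + 1) + 1 (b=6); 6→7: 7^(7 + 1) + 1 = 5764802; 5764802−1 = 5764801
i=5: 5764801 = 7^(7 + 1) (b=7); 7→8: 8^(8 + 1) = 134217728; 134217728−1 = 134217727
i=6: 134217727 = 7·8^8 + 7·8^7 + 7·8^6 + 7·8^5 + 7·8^4 + 7·8^3 + 7·8^2 + 7·8 + 7 (b=8); 8→9: 7·9^9 + 7·9^7 + 7·9^6 + 7·9^5 + 7·9^4 + 7·9^3 + 7·9^2 + 7·9 + 7 = 2749609303; 2749609303−1 = 2749609302
i=7: 2749609302 = 7·9^9 + 7·9^7 + 7·9^6 + 7·9^5 + 7·9^4 + 7·9^3 + 7·9^2 + 7·9 + 6 (b=9); 9→10: 7·10^10 + 7·10^7 + 7·10^6 + 7·10^5 + 7·10^4 + 7·10^3 + 7·10^2 + 7·10 + 6 = 70077777776; 70077777776−1 = 70077777775
i=8: 70077777775 = 7·10^10 + 7·10^7 + 7·10^6 + 7·10^5 + 7·10^4 + 7·10^3 + 7·10^2 + 7·10 + 5 (b=10); 10→11: 7·11^11 + 7·11^7 + 7·11^6 + 7·11^5 + 7·11^4 + 7·11^3 + 7·11^2 + 7·11 + 5 = 1997331745491; 1997331745491−1 = 1997331745490

ω^ω·7 + ω^7·7 + ω^6·7 + ω^5·7 + ω^4·7 + ω^3·7 + ω^2·7 + ω·7 + 4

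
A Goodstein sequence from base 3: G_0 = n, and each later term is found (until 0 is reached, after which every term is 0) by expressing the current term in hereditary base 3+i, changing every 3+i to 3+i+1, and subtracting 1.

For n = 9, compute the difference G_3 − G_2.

9 —HB3→ 3^2 —bump→ 4^2 = 16 —(−1)→ 15
15 —HB4→ 3·4 + 3 —bump→ 3·5 + 3 = 18 —(−1)→ 17
17 —HB5→ 3·5 + 2 —bump→ 3·6 + 2 = 20 —(−1)→ 19

2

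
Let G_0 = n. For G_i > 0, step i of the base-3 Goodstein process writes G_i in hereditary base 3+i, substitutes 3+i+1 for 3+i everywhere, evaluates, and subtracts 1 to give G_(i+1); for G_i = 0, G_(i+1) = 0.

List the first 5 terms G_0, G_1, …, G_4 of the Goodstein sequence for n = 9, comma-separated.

G_0=9  [base 3] 3^2  →[3↦4]→  4^2 = 16  −1 ⇒ G_1=15
G_1=15  [base 4] 3·4 + 3  →[4↦5]→  3·5 + 3 = 18  −1 ⇒ G_2=17
G_2=17  [base 5] 3·5 + 2  →[5↦6]→  3·6 + 2 = 20  −1 ⇒ G_3=19
G_3=19  [base 6] 3·6 + 1  →[6↦7]→  3·7 + 1 = 22  −1 ⇒ G_4=21

9, 15, 17, 19, 21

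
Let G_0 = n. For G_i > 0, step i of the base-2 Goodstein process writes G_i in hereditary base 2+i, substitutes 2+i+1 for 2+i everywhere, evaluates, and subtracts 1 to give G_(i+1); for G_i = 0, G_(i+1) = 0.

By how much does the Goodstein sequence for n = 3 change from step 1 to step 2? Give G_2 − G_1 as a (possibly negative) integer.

0

step 0: 3 = 2 + 1; sub 3 for 2: 3 + 1; = 4; G_1 = 4−1 = 3
step 1: 3 = 3; sub 4 for 3: 4; = 4; G_2 = 4−1 = 3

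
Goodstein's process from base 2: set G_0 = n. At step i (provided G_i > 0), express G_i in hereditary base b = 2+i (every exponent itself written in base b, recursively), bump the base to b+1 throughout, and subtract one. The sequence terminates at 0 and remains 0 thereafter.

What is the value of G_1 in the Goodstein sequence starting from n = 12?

107

step 0: 12 = 2^(2 + 1) + 2^2; sub 3 for 2: 3^(3 + 1) + 3^3; = 108; G_1 = 108−1 = 107
step 1: 107 = 3^(3 + 1) + 2·3^2 + 2·3 + 2; sub 4 for 3: 4^(4 + 1) + 2·4^2 + 2·4 + 2; = 1066; G_2 = 1066−1 = 1065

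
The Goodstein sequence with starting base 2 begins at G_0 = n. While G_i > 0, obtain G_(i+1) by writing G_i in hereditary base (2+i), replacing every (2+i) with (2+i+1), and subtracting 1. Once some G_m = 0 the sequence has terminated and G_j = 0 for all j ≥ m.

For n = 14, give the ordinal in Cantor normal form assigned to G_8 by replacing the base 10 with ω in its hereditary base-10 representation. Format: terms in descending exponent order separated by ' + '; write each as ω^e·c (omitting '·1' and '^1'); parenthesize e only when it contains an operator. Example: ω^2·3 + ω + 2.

i=0: 14 = 2^(2 + 1) + 2^2 + 2 (b=2); 2→3: 3^(3 + 1) + 3^3 + 3 = 111; 111−1 = 110
i=1: 110 = 3^(3 + 1) + 3^3 + 2 (b=3); 3→4: 4^(4 + 1) + 4^4 + 2 = 1282; 1282−1 = 1281
i=2: 1281 = 4^(4 + 1) + 4^4 + 1 (b=4); 4→5: 5^(5 + 1) + 5^5 + 1 = 18751; 18751−1 = 18750
i=3: 18750 = 5^(5 + 1) + 5^5 (b=5); 5→6: 6^(6 + 1) + 6^6 = 326592; 326592−1 = 326591
i=4: 326591 = 6^(6 + 1) + 5·6^5 + 5·6^4 + 5·6^3 + 5·6^2 + 5·6 + 5 (b=6); 6→7: 7^(7 + 1) + 5·7^5 + 5·7^4 + 5·7^3 + 5·7^2 + 5·7 + 5 = 5862841; 5862841−1 = 5862840
i=5: 5862840 = 7^(7 + 1) + 5·7^5 + 5·7^4 + 5·7^3 + 5·7^2 + 5·7 + 4 (b=7); 7→8: 8^(8 + 1) + 5·8^5 + 5·8^4 + 5·8^3 + 5·8^2 + 5·8 + 4 = 134404972; 134404972−1 = 134404971
i=6: 134404971 = 8^(8 + 1) + 5·8^5 + 5·8^4 + 5·8^3 + 5·8^2 + 5·8 + 3 (b=8); 8→9: 9^(9 + 1) + 5·9^5 + 5·9^4 + 5·9^3 + 5·9^2 + 5·9 + 3 = 3487116549; 3487116549−1 = 3487116548
i=7: 3487116548 = 9^(9 + 1) + 5·9^5 + 5·9^4 + 5·9^3 + 5·9^2 + 5·9 + 2 (b=9); 9→10: 10^(10 + 1) + 5·10^5 + 5·10^4 + 5·10^3 + 5·10^2 + 5·10 + 2 = 100000555552; 100000555552−1 = 100000555551

ω^(ω + 1) + ω^5·5 + ω^4·5 + ω^3·5 + ω^2·5 + ω·5 + 1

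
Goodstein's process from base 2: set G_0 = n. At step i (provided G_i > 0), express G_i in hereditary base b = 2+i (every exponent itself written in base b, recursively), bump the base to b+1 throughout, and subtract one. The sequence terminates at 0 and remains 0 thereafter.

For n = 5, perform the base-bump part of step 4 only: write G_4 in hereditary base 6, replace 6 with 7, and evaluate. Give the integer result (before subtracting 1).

1198

step 0: 5 = 2^2 + 1; sub 3 for 2: 3^3 + 1; = 28; G_1 = 28−1 = 27
step 1: 27 = 3^3; sub 4 for 3: 4^4; = 256; G_2 = 256−1 = 255
step 2: 255 = 3·4^3 + 3·4^2 + 3·4 + 3; sub 5 for 4: 3·5^3 + 3·5^2 + 3·5 + 3; = 468; G_3 = 468−1 = 467
step 3: 467 = 3·5^3 + 3·5^2 + 3·5 + 2; sub 6 for 5: 3·6^3 + 3·6^2 + 3·6 + 2; = 776; G_4 = 776−1 = 775
step 4: 775 = 3·6^3 + 3·6^2 + 3·6 + 1; sub 7 for 6: 3·7^3 + 3·7^2 + 3·7 + 1; = 1198; G_5 = 1198−1 = 1197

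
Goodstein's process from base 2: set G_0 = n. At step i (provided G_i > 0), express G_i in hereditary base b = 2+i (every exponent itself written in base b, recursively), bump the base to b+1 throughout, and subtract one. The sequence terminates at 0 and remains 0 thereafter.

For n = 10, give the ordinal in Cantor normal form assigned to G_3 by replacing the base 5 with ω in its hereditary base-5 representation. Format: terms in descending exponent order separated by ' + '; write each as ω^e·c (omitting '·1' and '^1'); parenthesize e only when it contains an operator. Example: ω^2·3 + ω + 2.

i=0: 10 = 2^(2 + 1) + 2 (b=2); 2→3: 3^(3 + 1) + 3 = 84; 84−1 = 83
i=1: 83 = 3^(3 + 1) + 2 (b=3); 3→4: 4^(4 + 1) + 2 = 1026; 1026−1 = 1025
i=2: 1025 = 4^(4 + 1) + 1 (b=4); 4→5: 5^(5 + 1) + 1 = 15626; 15626−1 = 15625
i=3: 15625 = 5^(5 + 1) (b=5); 5→6: 6^(6 + 1) = 279936; 279936−1 = 279935

ω^(ω + 1)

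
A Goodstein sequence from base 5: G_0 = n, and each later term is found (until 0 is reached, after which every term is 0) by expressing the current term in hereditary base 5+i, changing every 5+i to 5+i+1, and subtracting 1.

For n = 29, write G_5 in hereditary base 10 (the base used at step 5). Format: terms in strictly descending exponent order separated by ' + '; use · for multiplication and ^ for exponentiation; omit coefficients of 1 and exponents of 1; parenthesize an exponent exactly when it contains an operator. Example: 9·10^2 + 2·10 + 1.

G_0=29  [base 5] 5^2 + 4  →[5↦6]→  6^2 + 4 = 40  −1 ⇒ G_1=39
G_1=39  [base 6] 6^2 + 3  →[6↦7]→  7^2 + 3 = 52  −1 ⇒ G_2=51
G_2=51  [base 7] 7^2 + 2  →[7↦8]→  8^2 + 2 = 66  −1 ⇒ G_3=65
G_3=65  [base 8] 8^2 + 1  →[8↦9]→  9^2 + 1 = 82  −1 ⇒ G_4=81
G_4=81  [base 9] 9^2  →[9↦10]→  10^2 = 100  −1 ⇒ G_5=99

9·10 + 9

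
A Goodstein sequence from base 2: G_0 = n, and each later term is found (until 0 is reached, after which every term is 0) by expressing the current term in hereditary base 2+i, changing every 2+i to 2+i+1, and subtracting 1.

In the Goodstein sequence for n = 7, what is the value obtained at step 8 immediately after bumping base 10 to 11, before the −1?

base 2: 7 = 2^2 + 2 + 1; at 3: 3^3 + 3 + 1 = 31; next = 30
base 3: 30 = 3^3 + 3; at 4: 4^4 + 4 = 260; next = 259
base 4: 259 = 4^4 + 3; at 5: 5^5 + 3 = 3128; next = 3127
base 5: 3127 = 5^5 + 2; at 6: 6^6 + 2 = 46658; next = 46657
base 6: 46657 = 6^6 + 1; at 7: 7^7 + 1 = 823544; next = 823543
base 7: 823543 = 7^7; at 8: 8^8 = 16777216; next = 16777215
base 8: 16777215 = 7·8^7 + 7·8^6 + 7·8^5 + 7·8^4 + 7·8^3 + 7·8^2 + 7·8 + 7; at 9: 7·9^7 + 7·9^6 + 7·9^5 + 7·9^4 + 7·9^3 + 7·9^2 + 7·9 + 7 = 37665880; next = 37665879
base 9: 37665879 = 7·9^7 + 7·9^6 + 7·9^5 + 7·9^4 + 7·9^3 + 7·9^2 + 7·9 + 6; at 10: 7·10^7 + 7·10^6 + 7·10^5 + 7·10^4 + 7·10^3 + 7·10^2 + 7·10 + 6 = 77777776; next = 77777775
base 10: 77777775 = 7·10^7 + 7·10^6 + 7·10^5 + 7·10^4 + 7·10^3 + 7·10^2 + 7·10 + 5; at 11: 7·11^7 + 7·11^6 + 7·11^5 + 7·11^4 + 7·11^3 + 7·11^2 + 7·11 + 5 = 150051214; next = 150051213

150051214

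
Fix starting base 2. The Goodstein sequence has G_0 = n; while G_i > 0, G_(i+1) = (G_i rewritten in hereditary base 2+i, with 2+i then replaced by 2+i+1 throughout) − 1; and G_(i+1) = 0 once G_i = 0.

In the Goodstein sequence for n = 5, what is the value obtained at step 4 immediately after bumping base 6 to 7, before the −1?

G_0 = 5. HB_2(5) = 2^2 + 1. Bump = 28. G_1 = 27.
G_1 = 27. HB_3(27) = 3^3. Bump = 256. G_2 = 255.
G_2 = 255. HB_4(255) = 3·4^3 + 3·4^2 + 3·4 + 3. Bump = 468. G_3 = 467.
G_3 = 467. HB_5(467) = 3·5^3 + 3·5^2 + 3·5 + 2. Bump = 776. G_4 = 775.
G_4 = 775. HB_6(775) = 3·6^3 + 3·6^2 + 3·6 + 1. Bump = 1198. G_5 = 1197.

1198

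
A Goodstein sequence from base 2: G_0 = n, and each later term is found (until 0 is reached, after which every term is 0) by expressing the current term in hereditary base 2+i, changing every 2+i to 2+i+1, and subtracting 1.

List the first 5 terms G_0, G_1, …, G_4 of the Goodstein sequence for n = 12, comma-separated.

G_0=12  [base 2] 2^(2 + 1) + 2^2  →[2↦3]→  3^(3 + 1) + 3^3 = 108  −1 ⇒ G_1=107
G_1=107  [base 3] 3^(3 + 1) + 2·3^2 + 2·3 + 2  →[3↦4]→  4^(4 + 1) + 2·4^2 + 2·4 + 2 = 1066  −1 ⇒ G_2=1065
G_2=1065  [base 4] 4^(4 + 1) + 2·4^2 + 2·4 + 1  →[4↦5]→  5^(5 + 1) + 2·5^2 + 2·5 + 1 = 15686  −1 ⇒ G_3=15685
G_3=15685  [base 5] 5^(5 + 1) + 2·5^2 + 2·5  →[5↦6]→  6^(6 + 1) + 2·6^2 + 2·6 = 280020  −1 ⇒ G_4=280019

12, 107, 1065, 15685, 280019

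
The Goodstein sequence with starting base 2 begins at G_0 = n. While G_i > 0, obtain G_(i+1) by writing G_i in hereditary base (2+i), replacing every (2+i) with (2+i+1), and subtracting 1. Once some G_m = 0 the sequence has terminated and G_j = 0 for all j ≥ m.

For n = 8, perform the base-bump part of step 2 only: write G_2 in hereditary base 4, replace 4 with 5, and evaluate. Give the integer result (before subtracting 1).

step 0: 8 = 2^(2 + 1); sub 3 for 2: 3^(3 + 1); = 81; G_1 = 81−1 = 80
step 1: 80 = 2·3^3 + 2·3^2 + 2·3 + 2; sub 4 for 3: 2·4^4 + 2·4^2 + 2·4 + 2; = 554; G_2 = 554−1 = 553

6311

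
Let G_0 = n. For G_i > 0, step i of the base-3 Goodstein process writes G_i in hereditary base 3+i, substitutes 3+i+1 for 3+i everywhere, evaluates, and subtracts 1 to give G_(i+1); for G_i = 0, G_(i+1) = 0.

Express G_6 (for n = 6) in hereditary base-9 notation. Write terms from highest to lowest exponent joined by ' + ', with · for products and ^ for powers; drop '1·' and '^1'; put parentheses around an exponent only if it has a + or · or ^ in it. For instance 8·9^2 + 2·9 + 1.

6 —HB3→ 2·3 —bump→ 2·4 = 8 —(−1)→ 7
7 —HB4→ 4 + 3 —bump→ 5 + 3 = 8 —(−1)→ 7
7 —HB5→ 5 + 2 —bump→ 6 + 2 = 8 —(−1)→ 7
7 —HB6→ 6 + 1 —bump→ 7 + 1 = 8 —(−1)→ 7
7 —HB7→ 7 —bump→ 8 = 8 —(−1)→ 7
7 —HB8→ 7 —bump→ 7 = 7 —(−1)→ 6

6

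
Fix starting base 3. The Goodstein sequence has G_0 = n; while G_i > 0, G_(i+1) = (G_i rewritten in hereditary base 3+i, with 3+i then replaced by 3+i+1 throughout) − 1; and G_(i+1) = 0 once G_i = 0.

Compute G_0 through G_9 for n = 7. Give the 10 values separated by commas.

7, 8, 9, 9, 9, 9, 9, 9, 8, 7

G_0 = 7. HB_3(7) = 2·3 + 1. Bump = 9. G_1 = 8.
G_1 = 8. HB_4(8) = 2·4. Bump = 10. G_2 = 9.
G_2 = 9. HB_5(9) = 5 + 4. Bump = 10. G_3 = 9.
G_3 = 9. HB_6(9) = 6 + 3. Bump = 10. G_4 = 9.
G_4 = 9. HB_7(9) = 7 + 2. Bump = 10. G_5 = 9.
G_5 = 9. HB_8(9) = 8 + 1. Bump = 10. G_6 = 9.
G_6 = 9. HB_9(9) = 9. Bump = 10. G_7 = 9.
G_7 = 9. HB_10(9) = 9. Bump = 9. G_8 = 8.
G_8 = 8. HB_11(8) = 8. Bump = 8. G_9 = 7.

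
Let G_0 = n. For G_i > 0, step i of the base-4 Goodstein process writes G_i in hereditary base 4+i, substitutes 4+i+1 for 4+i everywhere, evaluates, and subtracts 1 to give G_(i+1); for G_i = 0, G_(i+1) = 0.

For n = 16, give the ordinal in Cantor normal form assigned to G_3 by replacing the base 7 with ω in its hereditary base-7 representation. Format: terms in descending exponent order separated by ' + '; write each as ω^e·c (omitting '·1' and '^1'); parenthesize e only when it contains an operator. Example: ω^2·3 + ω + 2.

G_0=16  [base 4] 4^2  →[4↦5]→  5^2 = 25  −1 ⇒ G_1=24
G_1=24  [base 5] 4·5 + 4  →[5↦6]→  4·6 + 4 = 28  −1 ⇒ G_2=27
G_2=27  [base 6] 4·6 + 3  →[6↦7]→  4·7 + 3 = 31  −1 ⇒ G_3=30
G_3=30  [base 7] 4·7 + 2  →[7↦8]→  4·8 + 2 = 34  −1 ⇒ G_4=33

ω·4 + 2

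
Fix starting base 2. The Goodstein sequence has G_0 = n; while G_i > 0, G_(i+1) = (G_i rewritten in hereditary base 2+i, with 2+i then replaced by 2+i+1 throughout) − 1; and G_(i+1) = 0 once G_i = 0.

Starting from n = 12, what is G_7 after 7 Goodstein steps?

G_0=12  [base 2] 2^(2 + 1) + 2^2  →[2↦3]→  3^(3 + 1) + 3^3 = 108  −1 ⇒ G_1=107
G_1=107  [base 3] 3^(3 + 1) + 2·3^2 + 2·3 + 2  →[3↦4]→  4^(4 + 1) + 2·4^2 + 2·4 + 2 = 1066  −1 ⇒ G_2=1065
G_2=1065  [base 4] 4^(4 + 1) + 2·4^2 + 2·4 + 1  →[4↦5]→  5^(5 + 1) + 2·5^2 + 2·5 + 1 = 15686  −1 ⇒ G_3=15685
G_3=15685  [base 5] 5^(5 + 1) + 2·5^2 + 2·5  →[5↦6]→  6^(6 + 1) + 2·6^2 + 2·6 = 280020  −1 ⇒ G_4=280019
G_4=280019  [base 6] 6^(6 + 1) + 2·6^2 + 6 + 5  →[6↦7]→  7^(7 + 1) + 2·7^2 + 7 + 5 = 5764911  −1 ⇒ G_5=5764910
G_5=5764910  [base 7] 7^(7 + 1) + 2·7^2 + 7 + 4  →[7↦8]→  8^(8 + 1) + 2·8^2 + 8 + 4 = 134217868  −1 ⇒ G_6=134217867
G_6=134217867  [base 8] 8^(8 + 1) + 2·8^2 + 8 + 3  →[8↦9]→  9^(9 + 1) + 2·9^2 + 9 + 3 = 3486784575  −1 ⇒ G_7=3486784574
G_7=3486784574  [base 9] 9^(9 + 1) + 2·9^2 + 9 + 2  →[9↦10]→  10^(10 + 1) + 2·10^2 + 10 + 2 = 100000000212  −1 ⇒ G_8=100000000211

3486784574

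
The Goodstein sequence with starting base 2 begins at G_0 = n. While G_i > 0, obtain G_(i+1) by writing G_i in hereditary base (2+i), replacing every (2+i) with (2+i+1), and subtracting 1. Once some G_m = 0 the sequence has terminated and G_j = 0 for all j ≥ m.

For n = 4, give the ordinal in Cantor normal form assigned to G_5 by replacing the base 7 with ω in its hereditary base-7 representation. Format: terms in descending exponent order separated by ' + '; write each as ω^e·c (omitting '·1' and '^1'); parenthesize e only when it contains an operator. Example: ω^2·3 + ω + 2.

ω^2·2 + ω + 4

[0] 4 ≡ 2^2 (base 2). Lift 3: 27. −1: 26.
[1] 26 ≡ 2·3^2 + 2·3 + 2 (base 3). Lift 4: 42. −1: 41.
[2] 41 ≡ 2·4^2 + 2·4 + 1 (base 4). Lift 5: 61. −1: 60.
[3] 60 ≡ 2·5^2 + 2·5 (base 5). Lift 6: 84. −1: 83.
[4] 83 ≡ 2·6^2 + 6 + 5 (base 6). Lift 7: 110. −1: 109.
[5] 109 ≡ 2·7^2 + 7 + 4 (base 7). Lift 8: 140. −1: 139.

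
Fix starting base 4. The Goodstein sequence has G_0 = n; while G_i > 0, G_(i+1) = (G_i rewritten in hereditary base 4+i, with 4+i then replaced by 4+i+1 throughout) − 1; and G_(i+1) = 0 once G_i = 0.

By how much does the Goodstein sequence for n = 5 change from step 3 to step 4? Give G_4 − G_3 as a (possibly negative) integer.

base 4: 5 = 4 + 1; at 5: 5 + 1 = 6; next = 5
base 5: 5 = 5; at 6: 6 = 6; next = 5
base 6: 5 = 5; at 7: 5 = 5; next = 4
base 7: 4 = 4; at 8: 4 = 4; next = 3

-1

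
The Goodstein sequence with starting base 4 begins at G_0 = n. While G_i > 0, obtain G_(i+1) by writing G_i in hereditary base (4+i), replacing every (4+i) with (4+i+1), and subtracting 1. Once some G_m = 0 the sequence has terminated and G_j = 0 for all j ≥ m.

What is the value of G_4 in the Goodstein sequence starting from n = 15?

[0] 15 ≡ 3·4 + 3 (base 4). Lift 5: 18. −1: 17.
[1] 17 ≡ 3·5 + 2 (base 5). Lift 6: 20. −1: 19.
[2] 19 ≡ 3·6 + 1 (base 6). Lift 7: 22. −1: 21.
[3] 21 ≡ 3·7 (base 7). Lift 8: 24. −1: 23.
[4] 23 ≡ 2·8 + 7 (base 8). Lift 9: 25. −1: 24.

23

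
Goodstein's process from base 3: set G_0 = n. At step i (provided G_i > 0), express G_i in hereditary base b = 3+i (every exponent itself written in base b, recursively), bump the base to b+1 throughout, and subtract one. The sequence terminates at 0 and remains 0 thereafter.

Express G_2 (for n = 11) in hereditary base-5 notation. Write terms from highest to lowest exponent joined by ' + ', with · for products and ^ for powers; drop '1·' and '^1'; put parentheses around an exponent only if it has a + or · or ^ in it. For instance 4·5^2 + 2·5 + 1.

5^2

(0) 11|_3 = 3^2 + 2 ↦ 4^2 + 2|_4 = 18 ⇒ 17
(1) 17|_4 = 4^2 + 1 ↦ 5^2 + 1|_5 = 26 ⇒ 25
(2) 25|_5 = 5^2 ↦ 6^2|_6 = 36 ⇒ 35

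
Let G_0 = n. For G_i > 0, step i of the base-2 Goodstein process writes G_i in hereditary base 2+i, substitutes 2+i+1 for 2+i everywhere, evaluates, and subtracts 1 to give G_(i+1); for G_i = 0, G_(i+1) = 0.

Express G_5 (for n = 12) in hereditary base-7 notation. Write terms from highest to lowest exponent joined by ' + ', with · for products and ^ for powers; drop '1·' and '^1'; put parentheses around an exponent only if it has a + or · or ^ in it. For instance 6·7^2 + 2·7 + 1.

7^(7 + 1) + 2·7^2 + 7 + 4

i=0: 12 = 2^(2 + 1) + 2^2 (b=2); 2→3: 3^(3 + 1) + 3^3 = 108; 108−1 = 107
i=1: 107 = 3^(3 + 1) + 2·3^2 + 2·3 + 2 (b=3); 3→4: 4^(4 + 1) + 2·4^2 + 2·4 + 2 = 1066; 1066−1 = 1065
i=2: 1065 = 4^(4 + 1) + 2·4^2 + 2·4 + 1 (b=4); 4→5: 5^(5 + 1) + 2·5^2 + 2·5 + 1 = 15686; 15686−1 = 15685
i=3: 15685 = 5^(5 + 1) + 2·5^2 + 2·5 (b=5); 5→6: 6^(6 + 1) + 2·6^2 + 2·6 = 280020; 280020−1 = 280019
i=4: 280019 = 6^(6 + 1) + 2·6^2 + 6 + 5 (b=6); 6→7: 7^(7 + 1) + 2·7^2 + 7 + 5 = 5764911; 5764911−1 = 5764910
i=5: 5764910 = 7^(7 + 1) + 2·7^2 + 7 + 4 (b=7); 7→8: 8^(8 + 1) + 2·8^2 + 8 + 4 = 134217868; 134217868−1 = 134217867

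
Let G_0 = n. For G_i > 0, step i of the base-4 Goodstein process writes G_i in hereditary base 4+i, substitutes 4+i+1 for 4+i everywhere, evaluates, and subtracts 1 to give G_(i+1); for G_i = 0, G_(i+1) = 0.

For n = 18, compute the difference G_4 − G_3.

5

18 —HB4→ 4^2 + 2 —bump→ 5^2 + 2 = 27 —(−1)→ 26
26 —HB5→ 5^2 + 1 —bump→ 6^2 + 1 = 37 —(−1)→ 36
36 —HB6→ 6^2 —bump→ 7^2 = 49 —(−1)→ 48
48 —HB7→ 6·7 + 6 —bump→ 6·8 + 6 = 54 —(−1)→ 53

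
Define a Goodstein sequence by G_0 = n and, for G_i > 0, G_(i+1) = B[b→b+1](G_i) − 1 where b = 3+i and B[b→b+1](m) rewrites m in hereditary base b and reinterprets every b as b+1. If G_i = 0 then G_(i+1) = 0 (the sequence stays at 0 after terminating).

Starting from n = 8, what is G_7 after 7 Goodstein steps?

11

G_0 = 8. HB_3(8) = 2·3 + 2. Bump = 10. G_1 = 9.
G_1 = 9. HB_4(9) = 2·4 + 1. Bump = 11. G_2 = 10.
G_2 = 10. HB_5(10) = 2·5. Bump = 12. G_3 = 11.
G_3 = 11. HB_6(11) = 6 + 5. Bump = 12. G_4 = 11.
G_4 = 11. HB_7(11) = 7 + 4. Bump = 12. G_5 = 11.
G_5 = 11. HB_8(11) = 8 + 3. Bump = 12. G_6 = 11.
G_6 = 11. HB_9(11) = 9 + 2. Bump = 12. G_7 = 11.
G_7 = 11. HB_10(11) = 10 + 1. Bump = 12. G_8 = 11.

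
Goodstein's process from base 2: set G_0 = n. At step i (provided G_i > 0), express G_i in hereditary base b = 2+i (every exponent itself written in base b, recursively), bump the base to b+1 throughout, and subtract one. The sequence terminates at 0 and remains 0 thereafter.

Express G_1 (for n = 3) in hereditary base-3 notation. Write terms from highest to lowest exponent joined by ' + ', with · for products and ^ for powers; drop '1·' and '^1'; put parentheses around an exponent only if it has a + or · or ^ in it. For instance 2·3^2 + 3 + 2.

(0) 3|_2 = 2 + 1 ↦ 3 + 1|_3 = 4 ⇒ 3
(1) 3|_3 = 3 ↦ 4|_4 = 4 ⇒ 3

3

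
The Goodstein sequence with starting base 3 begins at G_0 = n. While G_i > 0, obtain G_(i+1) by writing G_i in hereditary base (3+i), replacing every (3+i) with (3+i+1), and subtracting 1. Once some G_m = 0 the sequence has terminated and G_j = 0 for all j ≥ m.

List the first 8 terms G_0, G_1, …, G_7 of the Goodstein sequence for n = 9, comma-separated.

step 0: 9 = 3^2; sub 4 for 3: 4^2; = 16; G_1 = 16−1 = 15
step 1: 15 = 3·4 + 3; sub 5 for 4: 3·5 + 3; = 18; G_2 = 18−1 = 17
step 2: 17 = 3·5 + 2; sub 6 for 5: 3·6 + 2; = 20; G_3 = 20−1 = 19
step 3: 19 = 3·6 + 1; sub 7 for 6: 3·7 + 1; = 22; G_4 = 22−1 = 21
step 4: 21 = 3·7; sub 8 for 7: 3·8; = 24; G_5 = 24−1 = 23
step 5: 23 = 2·8 + 7; sub 9 for 8: 2·9 + 7; = 25; G_6 = 25−1 = 24
step 6: 24 = 2·9 + 6; sub 10 for 9: 2·10 + 6; = 26; G_7 = 26−1 = 25

9, 15, 17, 19, 21, 23, 24, 25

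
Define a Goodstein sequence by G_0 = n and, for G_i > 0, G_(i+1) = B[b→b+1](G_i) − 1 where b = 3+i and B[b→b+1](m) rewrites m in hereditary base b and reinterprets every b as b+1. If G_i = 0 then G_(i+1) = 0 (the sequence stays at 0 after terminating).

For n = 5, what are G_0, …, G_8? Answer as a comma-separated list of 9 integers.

(0) 5|_3 = 3 + 2 ↦ 4 + 2|_4 = 6 ⇒ 5
(1) 5|_4 = 4 + 1 ↦ 5 + 1|_5 = 6 ⇒ 5
(2) 5|_5 = 5 ↦ 6|_6 = 6 ⇒ 5
(3) 5|_6 = 5 ↦ 5|_7 = 5 ⇒ 4
(4) 4|_7 = 4 ↦ 4|_8 = 4 ⇒ 3
(5) 3|_8 = 3 ↦ 3|_9 = 3 ⇒ 2
(6) 2|_9 = 2 ↦ 2|_10 = 2 ⇒ 1
(7) 1|_10 = 1 ↦ 1|_11 = 1 ⇒ 0

5, 5, 5, 5, 4, 3, 2, 1, 0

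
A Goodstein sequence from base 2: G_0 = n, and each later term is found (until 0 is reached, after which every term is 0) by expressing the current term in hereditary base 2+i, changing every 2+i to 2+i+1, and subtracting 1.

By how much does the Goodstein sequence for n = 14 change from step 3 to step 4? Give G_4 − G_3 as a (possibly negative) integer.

307841

14 —HB2→ 2^(2 + 1) + 2^2 + 2 —bump→ 3^(3 + 1) + 3^3 + 3 = 111 —(−1)→ 110
110 —HB3→ 3^(3 + 1) + 3^3 + 2 —bump→ 4^(4 + 1) + 4^4 + 2 = 1282 —(−1)→ 1281
1281 —HB4→ 4^(4 + 1) + 4^4 + 1 —bump→ 5^(5 + 1) + 5^5 + 1 = 18751 —(−1)→ 18750
18750 —HB5→ 5^(5 + 1) + 5^5 —bump→ 6^(6 + 1) + 6^6 = 326592 —(−1)→ 326591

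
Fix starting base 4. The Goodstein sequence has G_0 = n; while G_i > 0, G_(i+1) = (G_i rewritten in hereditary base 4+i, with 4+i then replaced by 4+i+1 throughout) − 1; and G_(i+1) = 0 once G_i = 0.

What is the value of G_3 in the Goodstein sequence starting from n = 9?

11

step 0: 9 = 2·4 + 1; sub 5 for 4: 2·5 + 1; = 11; G_1 = 11−1 = 10
step 1: 10 = 2·5; sub 6 for 5: 2·6; = 12; G_2 = 12−1 = 11
step 2: 11 = 6 + 5; sub 7 for 6: 7 + 5; = 12; G_3 = 12−1 = 11
step 3: 11 = 7 + 4; sub 8 for 7: 8 + 4; = 12; G_4 = 12−1 = 11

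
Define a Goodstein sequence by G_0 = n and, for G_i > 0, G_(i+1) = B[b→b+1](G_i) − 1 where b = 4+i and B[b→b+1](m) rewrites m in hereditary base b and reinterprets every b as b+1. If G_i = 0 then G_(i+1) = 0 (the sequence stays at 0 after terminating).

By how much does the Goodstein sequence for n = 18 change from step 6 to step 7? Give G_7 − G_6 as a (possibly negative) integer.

5

base 4: 18 = 4^2 + 2; at 5: 5^2 + 2 = 27; next = 26
base 5: 26 = 5^2 + 1; at 6: 6^2 + 1 = 37; next = 36
base 6: 36 = 6^2; at 7: 7^2 = 49; next = 48
base 7: 48 = 6·7 + 6; at 8: 6·8 + 6 = 54; next = 53
base 8: 53 = 6·8 + 5; at 9: 6·9 + 5 = 59; next = 58
base 9: 58 = 6·9 + 4; at 10: 6·10 + 4 = 64; next = 63
base 10: 63 = 6·10 + 3; at 11: 6·11 + 3 = 69; next = 68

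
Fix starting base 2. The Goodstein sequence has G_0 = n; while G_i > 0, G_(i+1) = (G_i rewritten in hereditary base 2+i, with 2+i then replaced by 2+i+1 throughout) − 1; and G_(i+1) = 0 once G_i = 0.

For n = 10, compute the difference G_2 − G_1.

base 2: 10 = 2^(2 + 1) + 2; at 3: 3^(3 + 1) + 3 = 84; next = 83
base 3: 83 = 3^(3 + 1) + 2; at 4: 4^(4 + 1) + 2 = 1026; next = 1025

942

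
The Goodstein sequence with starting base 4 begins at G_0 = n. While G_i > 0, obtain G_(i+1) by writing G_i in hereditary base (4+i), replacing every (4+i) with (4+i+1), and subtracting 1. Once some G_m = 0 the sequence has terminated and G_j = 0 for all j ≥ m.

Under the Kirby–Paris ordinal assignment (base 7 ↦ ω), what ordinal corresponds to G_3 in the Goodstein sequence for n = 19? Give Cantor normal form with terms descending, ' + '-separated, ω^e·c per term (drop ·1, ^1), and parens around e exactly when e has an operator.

step 0: 19 = 4^2 + 3; sub 5 for 4: 5^2 + 3; = 28; G_1 = 28−1 = 27
step 1: 27 = 5^2 + 2; sub 6 for 5: 6^2 + 2; = 38; G_2 = 38−1 = 37
step 2: 37 = 6^2 + 1; sub 7 for 6: 7^2 + 1; = 50; G_3 = 50−1 = 49
step 3: 49 = 7^2; sub 8 for 7: 8^2; = 64; G_4 = 64−1 = 63

ω^2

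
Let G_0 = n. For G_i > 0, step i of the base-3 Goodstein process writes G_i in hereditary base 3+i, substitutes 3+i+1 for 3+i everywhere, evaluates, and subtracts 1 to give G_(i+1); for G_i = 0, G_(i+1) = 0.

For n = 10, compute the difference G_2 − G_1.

8

G_0 = 10. HB_3(10) = 3^2 + 1. Bump = 17. G_1 = 16.
G_1 = 16. HB_4(16) = 4^2. Bump = 25. G_2 = 24.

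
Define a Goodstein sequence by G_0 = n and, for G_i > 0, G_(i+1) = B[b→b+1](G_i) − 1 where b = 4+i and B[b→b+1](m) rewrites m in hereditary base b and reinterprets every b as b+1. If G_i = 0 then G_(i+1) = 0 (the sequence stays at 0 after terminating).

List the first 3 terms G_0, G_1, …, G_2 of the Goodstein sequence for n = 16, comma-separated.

G_0=16  [base 4] 4^2  →[4↦5]→  5^2 = 25  −1 ⇒ G_1=24
G_1=24  [base 5] 4·5 + 4  →[5↦6]→  4·6 + 4 = 28  −1 ⇒ G_2=27

16, 24, 27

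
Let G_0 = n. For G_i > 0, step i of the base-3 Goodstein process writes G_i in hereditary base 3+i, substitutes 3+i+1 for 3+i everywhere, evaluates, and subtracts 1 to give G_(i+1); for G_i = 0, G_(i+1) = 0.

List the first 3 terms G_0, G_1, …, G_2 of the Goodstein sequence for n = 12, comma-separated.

12, 19, 27

step 0: 12 = 3^2 + 3; sub 4 for 3: 4^2 + 4; = 20; G_1 = 20−1 = 19
step 1: 19 = 4^2 + 3; sub 5 for 4: 5^2 + 3; = 28; G_2 = 28−1 = 27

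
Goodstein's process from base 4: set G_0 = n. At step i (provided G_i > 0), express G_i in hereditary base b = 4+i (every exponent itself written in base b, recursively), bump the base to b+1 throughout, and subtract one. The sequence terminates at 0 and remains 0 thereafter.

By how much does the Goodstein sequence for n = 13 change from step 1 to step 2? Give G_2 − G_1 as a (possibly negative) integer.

G_0=13  [base 4] 3·4 + 1  →[4↦5]→  3·5 + 1 = 16  −1 ⇒ G_1=15
G_1=15  [base 5] 3·5  →[5↦6]→  3·6 = 18  −1 ⇒ G_2=17

2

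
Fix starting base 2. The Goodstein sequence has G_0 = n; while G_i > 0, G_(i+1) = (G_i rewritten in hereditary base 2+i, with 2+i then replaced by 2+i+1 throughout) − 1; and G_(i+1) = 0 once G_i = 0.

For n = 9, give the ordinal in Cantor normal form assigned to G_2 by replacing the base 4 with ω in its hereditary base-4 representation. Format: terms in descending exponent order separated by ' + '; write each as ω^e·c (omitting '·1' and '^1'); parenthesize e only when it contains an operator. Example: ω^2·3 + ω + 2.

G_0 = 9. HB_2(9) = 2^(2 + 1) + 1. Bump = 82. G_1 = 81.
G_1 = 81. HB_3(81) = 3^(3 + 1). Bump = 1024. G_2 = 1023.

ω^ω·3 + ω^3·3 + ω^2·3 + ω·3 + 3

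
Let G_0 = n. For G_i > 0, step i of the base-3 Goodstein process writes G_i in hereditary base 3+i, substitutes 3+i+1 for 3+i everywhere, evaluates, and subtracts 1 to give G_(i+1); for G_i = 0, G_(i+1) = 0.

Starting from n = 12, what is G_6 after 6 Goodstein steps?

69

(0) 12|_3 = 3^2 + 3 ↦ 4^2 + 4|_4 = 20 ⇒ 19
(1) 19|_4 = 4^2 + 3 ↦ 5^2 + 3|_5 = 28 ⇒ 27
(2) 27|_5 = 5^2 + 2 ↦ 6^2 + 2|_6 = 38 ⇒ 37
(3) 37|_6 = 6^2 + 1 ↦ 7^2 + 1|_7 = 50 ⇒ 49
(4) 49|_7 = 7^2 ↦ 8^2|_8 = 64 ⇒ 63
(5) 63|_8 = 7·8 + 7 ↦ 7·9 + 7|_9 = 70 ⇒ 69
(6) 69|_9 = 7·9 + 6 ↦ 7·10 + 6|_10 = 76 ⇒ 75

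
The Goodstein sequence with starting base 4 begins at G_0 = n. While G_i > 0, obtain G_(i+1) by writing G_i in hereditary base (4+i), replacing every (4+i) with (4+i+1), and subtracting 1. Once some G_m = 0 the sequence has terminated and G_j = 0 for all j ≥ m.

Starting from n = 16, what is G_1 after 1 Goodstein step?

24

[0] 16 ≡ 4^2 (base 4). Lift 5: 25. −1: 24.
[1] 24 ≡ 4·5 + 4 (base 5). Lift 6: 28. −1: 27.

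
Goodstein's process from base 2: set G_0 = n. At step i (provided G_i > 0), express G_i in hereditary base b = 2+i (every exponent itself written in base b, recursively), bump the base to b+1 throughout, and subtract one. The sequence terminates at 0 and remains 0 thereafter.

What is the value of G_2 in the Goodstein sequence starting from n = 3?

3

(0) 3|_2 = 2 + 1 ↦ 3 + 1|_3 = 4 ⇒ 3
(1) 3|_3 = 3 ↦ 4|_4 = 4 ⇒ 3
(2) 3|_4 = 3 ↦ 3|_5 = 3 ⇒ 2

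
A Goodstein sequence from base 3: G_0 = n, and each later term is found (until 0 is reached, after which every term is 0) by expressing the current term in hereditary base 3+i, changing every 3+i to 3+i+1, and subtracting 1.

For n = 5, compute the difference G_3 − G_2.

base 3: 5 = 3 + 2; at 4: 4 + 2 = 6; next = 5
base 4: 5 = 4 + 1; at 5: 5 + 1 = 6; next = 5
base 5: 5 = 5; at 6: 6 = 6; next = 5

0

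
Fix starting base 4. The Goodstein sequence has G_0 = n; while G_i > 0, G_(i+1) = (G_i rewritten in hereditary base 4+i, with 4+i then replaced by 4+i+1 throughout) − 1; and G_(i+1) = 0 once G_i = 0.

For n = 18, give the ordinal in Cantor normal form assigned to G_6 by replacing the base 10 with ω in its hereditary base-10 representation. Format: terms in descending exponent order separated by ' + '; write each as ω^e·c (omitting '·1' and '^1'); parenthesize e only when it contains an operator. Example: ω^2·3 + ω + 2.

ω·6 + 3

i=0: 18 = 4^2 + 2 (b=4); 4→5: 5^2 + 2 = 27; 27−1 = 26
i=1: 26 = 5^2 + 1 (b=5); 5→6: 6^2 + 1 = 37; 37−1 = 36
i=2: 36 = 6^2 (b=6); 6→7: 7^2 = 49; 49−1 = 48
i=3: 48 = 6·7 + 6 (b=7); 7→8: 6·8 + 6 = 54; 54−1 = 53
i=4: 53 = 6·8 + 5 (b=8); 8→9: 6·9 + 5 = 59; 59−1 = 58
i=5: 58 = 6·9 + 4 (b=9); 9→10: 6·10 + 4 = 64; 64−1 = 63
i=6: 63 = 6·10 + 3 (b=10); 10→11: 6·11 + 3 = 69; 69−1 = 68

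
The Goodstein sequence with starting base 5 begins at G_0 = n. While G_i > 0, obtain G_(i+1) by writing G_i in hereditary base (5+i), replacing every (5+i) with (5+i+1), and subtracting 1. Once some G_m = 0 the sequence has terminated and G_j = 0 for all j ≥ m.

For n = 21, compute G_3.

29

21 —HB5→ 4·5 + 1 —bump→ 4·6 + 1 = 25 —(−1)→ 24
24 —HB6→ 4·6 —bump→ 4·7 = 28 —(−1)→ 27
27 —HB7→ 3·7 + 6 —bump→ 3·8 + 6 = 30 —(−1)→ 29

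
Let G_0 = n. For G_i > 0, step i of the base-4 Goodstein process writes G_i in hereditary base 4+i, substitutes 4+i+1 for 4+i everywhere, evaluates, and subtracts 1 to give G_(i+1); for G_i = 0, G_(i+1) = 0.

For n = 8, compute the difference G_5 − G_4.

0

step 0: 8 = 2·4; sub 5 for 4: 2·5; = 10; G_1 = 10−1 = 9
step 1: 9 = 5 + 4; sub 6 for 5: 6 + 4; = 10; G_2 = 10−1 = 9
step 2: 9 = 6 + 3; sub 7 for 6: 7 + 3; = 10; G_3 = 10−1 = 9
step 3: 9 = 7 + 2; sub 8 for 7: 8 + 2; = 10; G_4 = 10−1 = 9
step 4: 9 = 8 + 1; sub 9 for 8: 9 + 1; = 10; G_5 = 10−1 = 9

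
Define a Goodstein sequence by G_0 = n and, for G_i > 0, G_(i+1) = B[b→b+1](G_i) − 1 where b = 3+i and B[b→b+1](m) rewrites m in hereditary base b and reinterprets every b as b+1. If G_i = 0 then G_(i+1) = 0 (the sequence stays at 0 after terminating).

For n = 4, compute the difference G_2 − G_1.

[0] 4 ≡ 3 + 1 (base 3). Lift 4: 5. −1: 4.
[1] 4 ≡ 4 (base 4). Lift 5: 5. −1: 4.

0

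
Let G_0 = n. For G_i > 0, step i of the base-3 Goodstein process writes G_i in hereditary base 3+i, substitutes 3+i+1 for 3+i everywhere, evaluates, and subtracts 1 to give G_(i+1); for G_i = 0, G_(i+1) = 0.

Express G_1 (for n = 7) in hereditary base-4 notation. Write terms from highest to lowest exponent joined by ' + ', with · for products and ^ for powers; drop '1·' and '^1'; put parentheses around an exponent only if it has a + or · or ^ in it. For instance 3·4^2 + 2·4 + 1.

G_0=7  [base 3] 2·3 + 1  →[3↦4]→  2·4 + 1 = 9  −1 ⇒ G_1=8
G_1=8  [base 4] 2·4  →[4↦5]→  2·5 = 10  −1 ⇒ G_2=9

2·4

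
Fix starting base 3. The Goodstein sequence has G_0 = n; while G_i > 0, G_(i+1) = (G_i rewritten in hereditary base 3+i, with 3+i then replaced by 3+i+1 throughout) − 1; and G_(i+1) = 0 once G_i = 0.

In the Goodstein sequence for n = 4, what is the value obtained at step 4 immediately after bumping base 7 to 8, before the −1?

2

base 3: 4 = 3 + 1; at 4: 4 + 1 = 5; next = 4
base 4: 4 = 4; at 5: 5 = 5; next = 4
base 5: 4 = 4; at 6: 4 = 4; next = 3
base 6: 3 = 3; at 7: 3 = 3; next = 2
base 7: 2 = 2; at 8: 2 = 2; next = 1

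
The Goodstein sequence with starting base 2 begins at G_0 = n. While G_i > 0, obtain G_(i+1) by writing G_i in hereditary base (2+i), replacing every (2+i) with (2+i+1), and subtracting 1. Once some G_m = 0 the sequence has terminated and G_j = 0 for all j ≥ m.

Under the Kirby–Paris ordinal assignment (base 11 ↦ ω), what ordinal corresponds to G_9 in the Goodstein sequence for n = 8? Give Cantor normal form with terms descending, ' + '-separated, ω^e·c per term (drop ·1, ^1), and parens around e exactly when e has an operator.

[0] 8 ≡ 2^(2 + 1) (base 2). Lift 3: 81. −1: 80.
[1] 80 ≡ 2·3^3 + 2·3^2 + 2·3 + 2 (base 3). Lift 4: 554. −1: 553.
[2] 553 ≡ 2·4^4 + 2·4^2 + 2·4 + 1 (base 4). Lift 5: 6311. −1: 6310.
[3] 6310 ≡ 2·5^5 + 2·5^2 + 2·5 (base 5). Lift 6: 93396. −1: 93395.
[4] 93395 ≡ 2·6^6 + 2·6^2 + 6 + 5 (base 6). Lift 7: 1647196. −1: 1647195.
[5] 1647195 ≡ 2·7^7 + 2·7^2 + 7 + 4 (base 7). Lift 8: 33554572. −1: 33554571.
[6] 33554571 ≡ 2·8^8 + 2·8^2 + 8 + 3 (base 8). Lift 9: 774841152. −1: 774841151.
[7] 774841151 ≡ 2·9^9 + 2·9^2 + 9 + 2 (base 9). Lift 10: 20000000212. −1: 20000000211.
[8] 20000000211 ≡ 2·10^10 + 2·10^2 + 10 + 1 (base 10). Lift 11: 570623341476. −1: 570623341475.

ω^ω·2 + ω^2·2 + ω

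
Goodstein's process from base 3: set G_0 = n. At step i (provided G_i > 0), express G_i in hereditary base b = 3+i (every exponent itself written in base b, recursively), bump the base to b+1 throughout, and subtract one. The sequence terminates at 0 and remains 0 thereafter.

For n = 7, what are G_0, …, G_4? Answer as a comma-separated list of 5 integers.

base 3: 7 = 2·3 + 1; at 4: 2·4 + 1 = 9; next = 8
base 4: 8 = 2·4; at 5: 2·5 = 10; next = 9
base 5: 9 = 5 + 4; at 6: 6 + 4 = 10; next = 9
base 6: 9 = 6 + 3; at 7: 7 + 3 = 10; next = 9

7, 8, 9, 9, 9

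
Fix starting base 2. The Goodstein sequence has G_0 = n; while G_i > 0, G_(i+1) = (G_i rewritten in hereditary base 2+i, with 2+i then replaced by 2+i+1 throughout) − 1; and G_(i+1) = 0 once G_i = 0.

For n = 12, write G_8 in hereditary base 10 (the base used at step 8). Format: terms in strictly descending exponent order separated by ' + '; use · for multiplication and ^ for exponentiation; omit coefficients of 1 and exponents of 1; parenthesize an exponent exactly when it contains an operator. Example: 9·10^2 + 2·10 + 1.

(0) 12|_2 = 2^(2 + 1) + 2^2 ↦ 3^(3 + 1) + 3^3|_3 = 108 ⇒ 107
(1) 107|_3 = 3^(3 + 1) + 2·3^2 + 2·3 + 2 ↦ 4^(4 + 1) + 2·4^2 + 2·4 + 2|_4 = 1066 ⇒ 1065
(2) 1065|_4 = 4^(4 + 1) + 2·4^2 + 2·4 + 1 ↦ 5^(5 + 1) + 2·5^2 + 2·5 + 1|_5 = 15686 ⇒ 15685
(3) 15685|_5 = 5^(5 + 1) + 2·5^2 + 2·5 ↦ 6^(6 + 1) + 2·6^2 + 2·6|_6 = 280020 ⇒ 280019
(4) 280019|_6 = 6^(6 + 1) + 2·6^2 + 6 + 5 ↦ 7^(7 + 1) + 2·7^2 + 7 + 5|_7 = 5764911 ⇒ 5764910
(5) 5764910|_7 = 7^(7 + 1) + 2·7^2 + 7 + 4 ↦ 8^(8 + 1) + 2·8^2 + 8 + 4|_8 = 134217868 ⇒ 134217867
(6) 134217867|_8 = 8^(8 + 1) + 2·8^2 + 8 + 3 ↦ 9^(9 + 1) + 2·9^2 + 9 + 3|_9 = 3486784575 ⇒ 3486784574
(7) 3486784574|_9 = 9^(9 + 1) + 2·9^2 + 9 + 2 ↦ 10^(10 + 1) + 2·10^2 + 10 + 2|_10 = 100000000212 ⇒ 100000000211
(8) 100000000211|_10 = 10^(10 + 1) + 2·10^2 + 10 + 1 ↦ 11^(11 + 1) + 2·11^2 + 11 + 1|_11 = 3138428376975 ⇒ 3138428376974

10^(10 + 1) + 2·10^2 + 10 + 1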